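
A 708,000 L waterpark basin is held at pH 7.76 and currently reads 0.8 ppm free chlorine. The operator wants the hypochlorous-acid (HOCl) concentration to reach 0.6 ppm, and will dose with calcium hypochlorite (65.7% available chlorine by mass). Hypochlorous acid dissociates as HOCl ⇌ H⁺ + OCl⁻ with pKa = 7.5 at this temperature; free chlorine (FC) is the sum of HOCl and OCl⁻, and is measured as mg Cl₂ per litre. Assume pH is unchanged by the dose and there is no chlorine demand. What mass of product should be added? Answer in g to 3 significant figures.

961 g

[OCl⁻]/[HOCl] = 10^(pH − pKa) = 10^(7.76 − 7.5) = 1.82; fraction as HOCl = 1/(1 + 1.82) = 0.3546.
Free chlorine required for 0.6 ppm HOCl: 0.6 / 0.3546 = 1.692 ppm.
FC to add: 1.692 − 0.8 = 0.8918 mg/L as Cl₂.
Cl₂ equivalent: 0.8918 mg/L × 708,000 L = 631.4 g.
Product at 65.7% available Cl: 631.4 / 0.657 = 961 g.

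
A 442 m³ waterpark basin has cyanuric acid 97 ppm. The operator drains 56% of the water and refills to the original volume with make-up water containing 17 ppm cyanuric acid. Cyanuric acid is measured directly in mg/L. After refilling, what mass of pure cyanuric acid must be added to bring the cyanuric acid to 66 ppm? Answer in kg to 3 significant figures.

Volume: 442 m³ = 442,000 L.
After draining 56% and refilling: 97 × 0.44 + 17 × 0.56 = 52.2 ppm.
Deficit to target: 66 − 52.2 = 13.8 mg/L.
Mass: 13.8 mg/L × 442,000 L = 6100 g cyanuric acid.

6.10 kg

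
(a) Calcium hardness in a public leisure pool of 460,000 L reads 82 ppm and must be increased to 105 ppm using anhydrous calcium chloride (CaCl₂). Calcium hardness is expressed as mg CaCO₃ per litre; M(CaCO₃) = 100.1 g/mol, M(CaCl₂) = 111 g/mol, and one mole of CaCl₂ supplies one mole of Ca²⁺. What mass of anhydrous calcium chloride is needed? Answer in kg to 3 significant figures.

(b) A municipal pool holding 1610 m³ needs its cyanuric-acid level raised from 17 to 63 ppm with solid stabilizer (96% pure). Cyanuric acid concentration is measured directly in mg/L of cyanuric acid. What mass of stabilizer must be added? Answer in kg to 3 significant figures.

(a) Hardness to add: (105 − 82) = 23 mg/L as CaCO₃ × 460,000 L = 10,580 g as CaCO₃.
(a) Moles of Ca²⁺ (1 mol Ca²⁺ ≡ 1 mol CaCO₃): 10,580 / 100.1 g/mol = 105.7 mol.
(a) Mass of CaCl₂: 105.7 × 111 = 11,730 g.

(b) Volume: 1610 m³ = 1,610,000 L.
(b) CYA to add: (63 − 17) = 46 mg/L × 1,610,000 L = 74,060 g cyanuric acid.
(b) At 96% purity: 74,060 / 0.96 = 77,150 g product.

(a) 11.7 kg; (b) 77.1 kg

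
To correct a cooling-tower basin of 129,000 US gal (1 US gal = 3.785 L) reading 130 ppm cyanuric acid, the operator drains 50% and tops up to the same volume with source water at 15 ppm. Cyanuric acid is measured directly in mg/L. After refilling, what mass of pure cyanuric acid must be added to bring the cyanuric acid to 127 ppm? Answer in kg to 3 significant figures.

Volume: 129,000 US gal × 3.785 L/gal = 488,265 L.
After draining 50% and refilling: 130 × 0.50 + 15 × 0.50 = 72.5 ppm.
Deficit to target: 127 − 72.5 = 54.5 mg/L.
Mass: 54.5 mg/L × 488,265 L = 26,610 g cyanuric acid.

26.6 kg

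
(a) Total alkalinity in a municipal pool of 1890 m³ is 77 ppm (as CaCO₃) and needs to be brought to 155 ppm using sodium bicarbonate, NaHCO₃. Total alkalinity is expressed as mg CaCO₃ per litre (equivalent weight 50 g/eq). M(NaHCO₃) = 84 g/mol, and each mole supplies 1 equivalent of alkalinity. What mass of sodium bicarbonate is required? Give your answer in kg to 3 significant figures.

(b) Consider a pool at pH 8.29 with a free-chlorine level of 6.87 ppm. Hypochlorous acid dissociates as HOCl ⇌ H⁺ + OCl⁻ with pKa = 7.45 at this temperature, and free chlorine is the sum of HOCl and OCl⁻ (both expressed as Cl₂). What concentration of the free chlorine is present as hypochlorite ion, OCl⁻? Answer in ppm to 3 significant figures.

(a) Volume: 1890 m³ = 1,890,000 L.
(a) Alkalinity to add: (155 − 77) = 78 mg/L as CaCO₃ × 1,890,000 L = 147,400 g as CaCO₃.
(a) Equivalents: 147,400 g ÷ 50 g/eq = 2948 eq.
(a) NaHCO₃ supplies 1 eq per mole → 2948 mol.
(a) Mass: 2948 mol × 84 g/mol = 247,700 g.

(b) [OCl⁻]/[HOCl] = 10^(pH − pKa) = 10^(8.29 − 7.45) = 10^0.84 = 6.918.
(b) Fraction as HOCl = 1 / (1 + 6.918) = 0.1263.
(b) OCl⁻ = (1 − 0.1263) × 6.87 ppm = 6.002 ppm.

(a) 248 kg; (b) 6.00 ppm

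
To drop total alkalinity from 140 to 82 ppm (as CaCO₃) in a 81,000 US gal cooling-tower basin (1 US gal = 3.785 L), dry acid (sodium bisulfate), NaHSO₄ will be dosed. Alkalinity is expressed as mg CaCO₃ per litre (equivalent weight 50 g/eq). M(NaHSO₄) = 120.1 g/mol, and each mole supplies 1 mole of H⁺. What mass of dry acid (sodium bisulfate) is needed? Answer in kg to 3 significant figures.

Volume: 81,000 US gal × 3.785 L/gal = 306,585 L.
Alkalinity to neutralize: (140 − 82) = 58 mg/L as CaCO₃ × 306,585 L = 17,780 g as CaCO₃.
Equivalents of H⁺ required: 17,780 ÷ 50 g/eq = 355.6 eq = 355.6 mol NaHSO₄.
Mass of NaHSO₄: 355.6 × 120.1 = 42,710 g.

42.7 kg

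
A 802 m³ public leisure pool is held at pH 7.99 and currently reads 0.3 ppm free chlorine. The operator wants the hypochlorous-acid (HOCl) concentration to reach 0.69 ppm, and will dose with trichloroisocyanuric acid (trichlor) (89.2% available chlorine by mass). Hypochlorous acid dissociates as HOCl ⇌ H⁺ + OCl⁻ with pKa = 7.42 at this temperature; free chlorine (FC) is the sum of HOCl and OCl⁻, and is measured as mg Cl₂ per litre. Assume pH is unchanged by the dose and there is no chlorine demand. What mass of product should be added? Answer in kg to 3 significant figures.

2.66 kg

Volume: 802 m³ = 802,000 L.
[OCl⁻]/[HOCl] = 10^(pH − pKa) = 10^(7.99 − 7.42) = 3.715; fraction as HOCl = 1/(1 + 3.715) = 0.2121.
Free chlorine required for 0.69 ppm HOCl: 0.69 / 0.2121 = 3.254 ppm.
FC to add: 3.254 − 0.3 = 2.954 mg/L as Cl₂.
Cl₂ equivalent: 2.954 mg/L × 802,000 L = 2369 g.
Product at 89.2% available Cl: 2369 / 0.892 = 2656 g.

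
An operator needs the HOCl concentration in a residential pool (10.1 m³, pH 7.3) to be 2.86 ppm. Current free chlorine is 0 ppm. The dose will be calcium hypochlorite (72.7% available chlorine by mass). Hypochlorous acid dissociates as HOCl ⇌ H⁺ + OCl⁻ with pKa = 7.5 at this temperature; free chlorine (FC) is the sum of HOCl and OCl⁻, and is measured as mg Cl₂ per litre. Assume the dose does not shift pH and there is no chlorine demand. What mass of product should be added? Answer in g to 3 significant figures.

64.8 g

Volume: 10.1 m³ = 10,100 L.
[OCl⁻]/[HOCl] = 10^(pH − pKa) = 10^(7.3 − 7.5) = 0.631; fraction as HOCl = 1/(1 + 0.631) = 0.6131.
Free chlorine required for 2.86 ppm HOCl: 2.86 / 0.6131 = 4.665 ppm.
FC to add: 4.665 − 0 = 4.665 mg/L as Cl₂.
Cl₂ equivalent: 4.665 mg/L × 10,100 L = 47.11 g.
Product at 72.7% available Cl: 47.11 / 0.727 = 64.8 g.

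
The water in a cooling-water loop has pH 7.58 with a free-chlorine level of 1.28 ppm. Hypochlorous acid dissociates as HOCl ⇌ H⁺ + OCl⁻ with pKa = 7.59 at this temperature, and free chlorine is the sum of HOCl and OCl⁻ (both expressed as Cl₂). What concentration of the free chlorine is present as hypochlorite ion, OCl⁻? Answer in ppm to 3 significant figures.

[OCl⁻]/[HOCl] = 10^(pH − pKa) = 10^(7.58 − 7.59) = 10^-0.01 = 0.9772.
Fraction as HOCl = 1 / (1 + 0.9772) = 0.5058.
OCl⁻ = (1 − 0.5058) × 1.28 ppm = 0.6326 ppm.

0.633 ppm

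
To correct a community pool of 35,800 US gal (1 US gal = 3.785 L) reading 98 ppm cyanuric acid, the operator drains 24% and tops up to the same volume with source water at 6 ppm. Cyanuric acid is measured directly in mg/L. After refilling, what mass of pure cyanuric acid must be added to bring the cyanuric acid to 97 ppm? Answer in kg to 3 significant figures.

2.86 kg

Volume: 35,800 US gal × 3.785 L/gal = 135,503 L.
After draining 24% and refilling: 98 × 0.76 + 6 × 0.24 = 75.92 ppm.
Deficit to target: 97 − 75.92 = 21.08 mg/L.
Mass: 21.08 mg/L × 135,503 L = 2856 g cyanuric acid.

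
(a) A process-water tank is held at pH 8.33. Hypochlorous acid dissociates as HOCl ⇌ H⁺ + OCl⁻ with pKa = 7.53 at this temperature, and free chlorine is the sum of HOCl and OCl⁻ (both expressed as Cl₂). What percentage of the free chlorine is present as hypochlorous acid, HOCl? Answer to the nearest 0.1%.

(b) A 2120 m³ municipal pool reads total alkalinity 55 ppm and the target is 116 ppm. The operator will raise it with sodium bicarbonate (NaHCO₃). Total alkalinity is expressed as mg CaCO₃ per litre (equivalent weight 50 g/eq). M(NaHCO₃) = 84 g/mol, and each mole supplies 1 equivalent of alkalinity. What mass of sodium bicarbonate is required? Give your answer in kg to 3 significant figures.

(a) [OCl⁻]/[HOCl] = 10^(pH − pKa) = 10^(8.33 − 7.53) = 10^0.80 = 6.31.
(a) Fraction as HOCl = 1 / (1 + 6.31) = 0.1368.

(b) Volume: 2120 m³ = 2,120,000 L.
(b) Alkalinity to add: (116 − 55) = 61 mg/L as CaCO₃ × 2,120,000 L = 129,300 g as CaCO₃.
(b) Equivalents: 129,300 g ÷ 50 g/eq = 2586 eq.
(b) NaHCO₃ supplies 1 eq per mole → 2586 mol.
(b) Mass: 2586 mol × 84 g/mol = 217,300 g.

(a) 13.7%; (b) 217 kg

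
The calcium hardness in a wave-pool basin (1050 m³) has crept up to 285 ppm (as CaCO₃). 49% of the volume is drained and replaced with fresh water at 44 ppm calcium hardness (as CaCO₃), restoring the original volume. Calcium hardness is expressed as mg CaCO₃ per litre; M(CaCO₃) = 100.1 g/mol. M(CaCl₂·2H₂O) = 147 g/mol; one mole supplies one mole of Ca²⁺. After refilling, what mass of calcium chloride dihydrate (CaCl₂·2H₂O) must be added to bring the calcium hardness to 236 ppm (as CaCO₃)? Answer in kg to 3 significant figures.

107 kg

Volume: 1050 m³ = 1,050,000 L.
After draining 49% and refilling: 285 × 0.51 + 44 × 0.49 = 166.91 ppm.
Deficit to target: 236 − 166.91 = 69.09 mg/L.
As CaCO₃: 69.09 mg/L × 1,050,000 L = 72,540 g; ÷ 100.1 = 724.7 mol Ca²⁺.
Mass: 724.7 × 147 = 106,500 g.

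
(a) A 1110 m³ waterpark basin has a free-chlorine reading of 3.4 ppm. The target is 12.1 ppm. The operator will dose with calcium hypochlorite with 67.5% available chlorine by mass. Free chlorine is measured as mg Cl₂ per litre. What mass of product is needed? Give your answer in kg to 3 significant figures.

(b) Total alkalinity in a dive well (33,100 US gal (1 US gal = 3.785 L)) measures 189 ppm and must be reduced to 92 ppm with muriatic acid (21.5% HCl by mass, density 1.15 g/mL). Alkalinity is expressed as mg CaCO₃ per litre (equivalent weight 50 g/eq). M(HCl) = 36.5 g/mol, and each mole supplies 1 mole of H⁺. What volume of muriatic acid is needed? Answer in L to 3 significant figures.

(a) 14.3 kg; (b) 35.9 L

(a) Volume: 1110 m³ = 1,110,000 L.
(a) Chlorine deficit: 12.1 − 3.4 = 8.7 ppm = 8.7 mg/L as Cl₂.
(a) Cl₂ equivalent needed: 8.7 mg/L × 1,110,000 L = 9,657,000 mg = 9657 g.
(a) Product at 67.5% available chlorine: 9657 / 0.675 = 14,310 g.

(b) Volume: 33,100 US gal × 3.785 L/gal = 125,284 L.
(b) Alkalinity to neutralize: (189 − 92) = 97 mg/L as CaCO₃ × 125,284 L = 12,150 g as CaCO₃.
(b) Equivalents of H⁺ required: 12,150 ÷ 50 g/eq = 243 eq = 243 mol HCl.
(b) Mass of HCl: 243 × 36.5 = 8871 g.
(b) Mass of 21.5% solution: 8871 / 0.215 = 41,260 g.
(b) Volume: 41,260 g ÷ 1.15 g/mL = 35,880 mL.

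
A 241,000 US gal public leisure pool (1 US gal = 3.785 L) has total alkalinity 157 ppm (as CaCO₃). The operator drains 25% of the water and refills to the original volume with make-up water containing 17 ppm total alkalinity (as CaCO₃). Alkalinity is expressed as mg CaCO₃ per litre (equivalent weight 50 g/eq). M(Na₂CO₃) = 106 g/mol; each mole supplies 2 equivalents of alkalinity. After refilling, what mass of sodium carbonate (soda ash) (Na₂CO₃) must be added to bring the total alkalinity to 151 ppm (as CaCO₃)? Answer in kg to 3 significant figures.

Volume: 241,000 US gal × 3.785 L/gal = 912,185 L.
After draining 25% and refilling: 157 × 0.75 + 17 × 0.25 = 122 ppm.
Deficit to target: 151 − 122 = 29 mg/L.
As CaCO₃: 29 mg/L × 912,185 L = 26,450 g; ÷ 50 g/eq ÷ 2 = 264.5 mol Na₂CO₃.
Mass: 264.5 × 106 = 28,040 g.

28.0 kg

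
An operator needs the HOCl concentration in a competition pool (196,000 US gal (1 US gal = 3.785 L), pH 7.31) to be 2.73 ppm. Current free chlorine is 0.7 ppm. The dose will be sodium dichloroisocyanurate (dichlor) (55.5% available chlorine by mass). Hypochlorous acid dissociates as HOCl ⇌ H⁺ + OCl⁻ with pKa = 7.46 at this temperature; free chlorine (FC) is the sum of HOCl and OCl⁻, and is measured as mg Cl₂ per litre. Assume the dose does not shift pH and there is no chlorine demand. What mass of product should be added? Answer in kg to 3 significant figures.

5.30 kg

Volume: 196,000 US gal × 3.785 L/gal = 741,860 L.
[OCl⁻]/[HOCl] = 10^(pH − pKa) = 10^(7.31 − 7.46) = 0.7079; fraction as HOCl = 1/(1 + 0.7079) = 0.5855.
Free chlorine required for 2.73 ppm HOCl: 2.73 / 0.5855 = 4.663 ppm.
FC to add: 4.663 − 0.7 = 3.963 mg/L as Cl₂.
Cl₂ equivalent: 3.963 mg/L × 741,860 L = 2940 g.
Product at 55.5% available Cl: 2940 / 0.555 = 5297 g.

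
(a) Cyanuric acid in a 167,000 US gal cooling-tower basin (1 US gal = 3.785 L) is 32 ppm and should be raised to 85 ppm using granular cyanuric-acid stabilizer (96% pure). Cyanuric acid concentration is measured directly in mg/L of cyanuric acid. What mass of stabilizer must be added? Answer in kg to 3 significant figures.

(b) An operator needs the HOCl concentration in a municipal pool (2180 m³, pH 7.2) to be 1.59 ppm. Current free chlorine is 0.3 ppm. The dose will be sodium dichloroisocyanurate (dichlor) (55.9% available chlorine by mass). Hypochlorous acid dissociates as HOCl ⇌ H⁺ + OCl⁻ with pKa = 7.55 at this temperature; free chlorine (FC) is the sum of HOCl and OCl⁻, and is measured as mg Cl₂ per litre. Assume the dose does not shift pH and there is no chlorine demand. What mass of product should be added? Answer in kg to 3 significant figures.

(a) 34.9 kg; (b) 7.80 kg

(a) Volume: 167,000 US gal × 3.785 L/gal = 632,095 L.
(a) CYA to add: (85 − 32) = 53 mg/L × 632,095 L = 33,500 g cyanuric acid.
(a) At 96% purity: 33,500 / 0.96 = 34,900 g product.

(b) Volume: 2180 m³ = 2,180,000 L.
(b) [OCl⁻]/[HOCl] = 10^(pH − pKa) = 10^(7.2 − 7.55) = 0.4467; fraction as HOCl = 1/(1 + 0.4467) = 0.6912.
(b) Free chlorine required for 1.59 ppm HOCl: 1.59 / 0.6912 = 2.3 ppm.
(b) FC to add: 2.3 − 0.3 = 2 mg/L as Cl₂.
(b) Cl₂ equivalent: 2 mg/L × 2,180,000 L = 4360 g.
(b) Product at 55.9% available Cl: 4360 / 0.559 = 7801 g.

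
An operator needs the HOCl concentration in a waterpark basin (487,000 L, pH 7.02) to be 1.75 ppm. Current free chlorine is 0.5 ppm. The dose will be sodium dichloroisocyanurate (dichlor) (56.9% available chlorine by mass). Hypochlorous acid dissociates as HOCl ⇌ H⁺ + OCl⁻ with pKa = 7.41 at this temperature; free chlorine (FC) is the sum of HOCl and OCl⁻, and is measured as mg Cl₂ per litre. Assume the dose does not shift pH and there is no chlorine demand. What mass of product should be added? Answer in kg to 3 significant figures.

1.68 kg

[OCl⁻]/[HOCl] = 10^(pH − pKa) = 10^(7.02 − 7.41) = 0.4074; fraction as HOCl = 1/(1 + 0.4074) = 0.7105.
Free chlorine required for 1.75 ppm HOCl: 1.75 / 0.7105 = 2.463 ppm.
FC to add: 2.463 − 0.5 = 1.963 mg/L as Cl₂.
Cl₂ equivalent: 1.963 mg/L × 487,000 L = 955.9 g.
Product at 56.9% available Cl: 955.9 / 0.569 = 1680 g.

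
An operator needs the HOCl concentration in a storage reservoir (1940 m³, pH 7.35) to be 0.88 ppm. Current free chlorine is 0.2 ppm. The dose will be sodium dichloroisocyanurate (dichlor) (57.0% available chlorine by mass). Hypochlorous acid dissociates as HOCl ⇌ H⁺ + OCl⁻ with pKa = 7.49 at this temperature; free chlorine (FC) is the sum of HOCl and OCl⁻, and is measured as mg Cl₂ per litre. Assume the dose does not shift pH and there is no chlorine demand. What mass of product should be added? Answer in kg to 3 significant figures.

4.48 kg

Volume: 1940 m³ = 1,940,000 L.
[OCl⁻]/[HOCl] = 10^(pH − pKa) = 10^(7.35 − 7.49) = 0.7244; fraction as HOCl = 1/(1 + 0.7244) = 0.5799.
Free chlorine required for 0.88 ppm HOCl: 0.88 / 0.5799 = 1.518 ppm.
FC to add: 1.518 − 0.2 = 1.318 mg/L as Cl₂.
Cl₂ equivalent: 1.318 mg/L × 1,940,000 L = 2556 g.
Product at 57.0% available Cl: 2556 / 0.57 = 4484 g.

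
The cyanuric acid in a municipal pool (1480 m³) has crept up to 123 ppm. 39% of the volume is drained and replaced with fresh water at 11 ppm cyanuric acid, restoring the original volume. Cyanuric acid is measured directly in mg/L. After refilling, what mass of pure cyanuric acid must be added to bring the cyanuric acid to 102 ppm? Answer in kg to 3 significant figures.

Volume: 1480 m³ = 1,480,000 L.
After draining 39% and refilling: 123 × 0.61 + 11 × 0.39 = 79.32 ppm.
Deficit to target: 102 − 79.32 = 22.68 mg/L.
Mass: 22.68 mg/L × 1,480,000 L = 33,570 g cyanuric acid.

33.6 kg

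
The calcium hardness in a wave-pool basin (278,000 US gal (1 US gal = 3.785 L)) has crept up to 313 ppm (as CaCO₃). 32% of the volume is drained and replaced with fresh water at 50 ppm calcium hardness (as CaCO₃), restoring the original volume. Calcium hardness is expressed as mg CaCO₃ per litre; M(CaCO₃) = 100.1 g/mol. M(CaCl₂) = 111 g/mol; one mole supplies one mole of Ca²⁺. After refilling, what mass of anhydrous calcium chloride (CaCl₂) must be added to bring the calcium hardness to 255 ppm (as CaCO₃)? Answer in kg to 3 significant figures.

Volume: 278,000 US gal × 3.785 L/gal = 1,052,230 L.
After draining 32% and refilling: 313 × 0.68 + 50 × 0.32 = 228.84 ppm.
Deficit to target: 255 − 228.84 = 26.16 mg/L.
As CaCO₃: 26.16 mg/L × 1,052,230 L = 27,530 g; ÷ 100.1 = 275 mol Ca²⁺.
Mass: 275 × 111 = 30,520 g.

30.5 kg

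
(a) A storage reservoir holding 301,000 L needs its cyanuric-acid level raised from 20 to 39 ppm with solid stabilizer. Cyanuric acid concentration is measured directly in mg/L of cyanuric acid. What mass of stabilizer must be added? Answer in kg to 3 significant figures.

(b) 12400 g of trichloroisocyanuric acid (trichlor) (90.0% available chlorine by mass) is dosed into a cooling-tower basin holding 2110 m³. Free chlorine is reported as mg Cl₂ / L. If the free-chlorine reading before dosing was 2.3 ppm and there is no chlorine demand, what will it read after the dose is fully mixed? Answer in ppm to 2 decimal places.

(a) CYA to add: (39 − 20) = 19 mg/L × 301,000 L = 5719 g cyanuric acid.

(b) Volume: 2110 m³ = 2,110,000 L.
(b) Available chlorine delivered: 12,400 g × 0.9 = 11,160 g as Cl₂.
(b) Concentration rise: 11,160 g / 2,110,000 L = 5.289 mg/L = 5.29 ppm.
(b) Final FC: 2.3 + 5.29 = 7.59 ppm.

(a) 5.72 kg; (b) 7.59 ppm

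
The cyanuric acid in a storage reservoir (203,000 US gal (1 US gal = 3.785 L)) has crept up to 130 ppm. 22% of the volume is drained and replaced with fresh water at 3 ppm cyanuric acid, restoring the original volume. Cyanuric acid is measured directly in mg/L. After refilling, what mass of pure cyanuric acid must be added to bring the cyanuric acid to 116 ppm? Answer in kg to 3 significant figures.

Volume: 203,000 US gal × 3.785 L/gal = 768,355 L.
After draining 22% and refilling: 130 × 0.78 + 3 × 0.22 = 102.06 ppm.
Deficit to target: 116 − 102.06 = 13.94 mg/L.
Mass: 13.94 mg/L × 768,355 L = 10,710 g cyanuric acid.

10.7 kg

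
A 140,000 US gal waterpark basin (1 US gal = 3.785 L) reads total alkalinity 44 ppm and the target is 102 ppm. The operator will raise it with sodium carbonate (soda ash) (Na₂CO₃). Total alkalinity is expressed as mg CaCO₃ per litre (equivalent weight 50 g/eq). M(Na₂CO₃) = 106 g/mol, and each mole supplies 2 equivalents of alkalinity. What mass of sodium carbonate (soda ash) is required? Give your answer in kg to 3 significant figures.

32.6 kg

Volume: 140,000 US gal × 3.785 L/gal = 529,900 L.
Alkalinity to add: (102 − 44) = 58 mg/L as CaCO₃ × 529,900 L = 30,730 g as CaCO₃.
Equivalents: 30,730 g ÷ 50 g/eq = 614.7 eq.
Each mole of Na₂CO₃ supplies 2 eq, so 614.7 / 2 = 307.3 mol.
Mass: 307.3 mol × 106 g/mol = 32,580 g.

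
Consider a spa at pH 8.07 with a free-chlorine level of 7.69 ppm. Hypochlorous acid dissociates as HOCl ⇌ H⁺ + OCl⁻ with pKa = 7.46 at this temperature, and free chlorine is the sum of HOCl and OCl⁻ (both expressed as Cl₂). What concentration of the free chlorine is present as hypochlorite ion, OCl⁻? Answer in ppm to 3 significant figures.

[OCl⁻]/[HOCl] = 10^(pH − pKa) = 10^(8.07 − 7.46) = 10^0.61 = 4.074.
Fraction as HOCl = 1 / (1 + 4.074) = 0.1971.
OCl⁻ = (1 − 0.1971) × 7.69 ppm = 6.174 ppm.

6.17 ppm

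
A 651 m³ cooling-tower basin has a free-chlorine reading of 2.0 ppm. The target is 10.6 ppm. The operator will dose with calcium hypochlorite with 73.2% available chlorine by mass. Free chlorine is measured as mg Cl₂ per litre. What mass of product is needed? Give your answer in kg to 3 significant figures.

7.65 kg

Volume: 651 m³ = 651,000 L.
Chlorine deficit: 10.6 − 2.0 = 8.6 ppm = 8.6 mg/L as Cl₂.
Cl₂ equivalent needed: 8.6 mg/L × 651,000 L = 5,599,000 mg = 5599 g.
Product at 73.2% available chlorine: 5599 / 0.732 = 7648 g.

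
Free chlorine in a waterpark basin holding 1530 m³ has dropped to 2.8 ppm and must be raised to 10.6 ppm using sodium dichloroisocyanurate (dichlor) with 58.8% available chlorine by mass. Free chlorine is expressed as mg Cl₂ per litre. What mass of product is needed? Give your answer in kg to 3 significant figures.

20.3 kg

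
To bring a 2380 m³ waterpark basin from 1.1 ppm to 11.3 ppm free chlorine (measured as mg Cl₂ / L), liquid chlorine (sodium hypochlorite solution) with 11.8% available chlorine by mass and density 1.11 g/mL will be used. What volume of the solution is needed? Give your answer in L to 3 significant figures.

Volume: 2380 m³ = 2,380,000 L.
Chlorine deficit: 11.3 − 1.1 = 10.2 ppm = 10.2 mg/L as Cl₂.
Cl₂ equivalent needed: 10.2 mg/L × 2,380,000 L = 24,280,000 mg = 24,280 g.
Product at 11.8% available chlorine: 24,280 / 0.118 = 205,700 g.
Volume at density 1.11 g/mL: 205,700 g ÷ 1.11 g/mL = 185,300 mL.

185 L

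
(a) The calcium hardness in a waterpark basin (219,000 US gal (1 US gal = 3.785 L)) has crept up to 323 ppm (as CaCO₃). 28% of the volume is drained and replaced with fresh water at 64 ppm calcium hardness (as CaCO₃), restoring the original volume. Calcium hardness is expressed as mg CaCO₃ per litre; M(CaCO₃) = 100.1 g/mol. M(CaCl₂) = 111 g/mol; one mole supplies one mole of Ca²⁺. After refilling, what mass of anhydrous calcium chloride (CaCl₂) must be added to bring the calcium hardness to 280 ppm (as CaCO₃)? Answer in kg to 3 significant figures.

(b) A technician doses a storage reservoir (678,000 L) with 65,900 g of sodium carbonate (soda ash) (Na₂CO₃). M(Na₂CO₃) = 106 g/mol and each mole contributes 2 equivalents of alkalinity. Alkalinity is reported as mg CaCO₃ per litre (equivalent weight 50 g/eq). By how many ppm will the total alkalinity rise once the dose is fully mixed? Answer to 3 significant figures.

(a) 27.1 kg; (b) 91.7 ppm

(a) Volume: 219,000 US gal × 3.785 L/gal = 828,915 L.
(a) After draining 28% and refilling: 323 × 0.72 + 64 × 0.28 = 250.48 ppm.
(a) Deficit to target: 280 − 250.48 = 29.52 mg/L.
(a) As CaCO₃: 29.52 mg/L × 828,915 L = 24,470 g; ÷ 100.1 = 244.5 mol Ca²⁺.
(a) Mass: 244.5 × 111 = 27,130 g.

(b) Moles of Na₂CO₃: 65,900 g ÷ 106 g/mol = 621.7 mol → 1243 eq of alkalinity.
(b) As CaCO₃: 1243 eq × 50 g/eq = 62,170 g.
(b) Rise: 62,170 g / 678,000 L × 1000 = 91.7 mg/L.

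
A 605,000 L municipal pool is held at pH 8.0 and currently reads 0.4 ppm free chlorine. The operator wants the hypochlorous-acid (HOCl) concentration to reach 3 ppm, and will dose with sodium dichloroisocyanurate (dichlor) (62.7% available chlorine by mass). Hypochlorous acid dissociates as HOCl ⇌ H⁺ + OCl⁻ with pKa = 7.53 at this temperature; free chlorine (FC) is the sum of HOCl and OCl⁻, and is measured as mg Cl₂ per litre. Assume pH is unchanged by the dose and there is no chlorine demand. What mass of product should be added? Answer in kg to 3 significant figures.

[OCl⁻]/[HOCl] = 10^(pH − pKa) = 10^(8.0 − 7.53) = 2.951; fraction as HOCl = 1/(1 + 2.951) = 0.2531.
Free chlorine required for 3 ppm HOCl: 3 / 0.2531 = 11.85 ppm.
FC to add: 11.85 − 0.4 = 11.45 mg/L as Cl₂.
Cl₂ equivalent: 11.45 mg/L × 605,000 L = 6929 g.
Product at 62.7% available Cl: 6929 / 0.627 = 11,050 g.

11.1 kg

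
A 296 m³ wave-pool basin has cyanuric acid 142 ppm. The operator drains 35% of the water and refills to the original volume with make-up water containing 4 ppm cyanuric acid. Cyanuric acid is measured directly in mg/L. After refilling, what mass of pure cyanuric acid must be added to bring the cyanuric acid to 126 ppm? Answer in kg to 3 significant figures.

9.56 kg

Volume: 296 m³ = 296,000 L.
After draining 35% and refilling: 142 × 0.65 + 4 × 0.35 = 93.7 ppm.
Deficit to target: 126 − 93.7 = 32.3 mg/L.
Mass: 32.3 mg/L × 296,000 L = 9561 g cyanuric acid.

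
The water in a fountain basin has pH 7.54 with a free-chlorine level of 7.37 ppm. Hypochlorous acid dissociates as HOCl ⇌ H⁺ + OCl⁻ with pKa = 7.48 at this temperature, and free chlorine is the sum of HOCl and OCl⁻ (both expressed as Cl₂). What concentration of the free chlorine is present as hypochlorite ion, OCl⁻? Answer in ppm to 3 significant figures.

[OCl⁻]/[HOCl] = 10^(pH − pKa) = 10^(7.54 − 7.48) = 10^0.06 = 1.148.
Fraction as HOCl = 1 / (1 + 1.148) = 0.4655.
OCl⁻ = (1 − 0.4655) × 7.37 ppm = 3.939 ppm.

3.94 ppm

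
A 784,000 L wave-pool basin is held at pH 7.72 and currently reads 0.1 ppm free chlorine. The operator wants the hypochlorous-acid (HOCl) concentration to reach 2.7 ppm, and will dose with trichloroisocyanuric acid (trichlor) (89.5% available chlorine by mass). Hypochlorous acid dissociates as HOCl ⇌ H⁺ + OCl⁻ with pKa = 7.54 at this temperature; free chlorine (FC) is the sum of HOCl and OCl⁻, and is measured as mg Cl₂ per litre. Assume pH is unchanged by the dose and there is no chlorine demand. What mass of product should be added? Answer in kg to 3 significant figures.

[OCl⁻]/[HOCl] = 10^(pH − pKa) = 10^(7.72 − 7.54) = 1.514; fraction as HOCl = 1/(1 + 1.514) = 0.3978.
Free chlorine required for 2.7 ppm HOCl: 2.7 / 0.3978 = 6.787 ppm.
FC to add: 6.787 − 0.1 = 6.687 mg/L as Cl₂.
Cl₂ equivalent: 6.687 mg/L × 784,000 L = 5242 g.
Product at 89.5% available Cl: 5242 / 0.895 = 5857 g.

5.86 kg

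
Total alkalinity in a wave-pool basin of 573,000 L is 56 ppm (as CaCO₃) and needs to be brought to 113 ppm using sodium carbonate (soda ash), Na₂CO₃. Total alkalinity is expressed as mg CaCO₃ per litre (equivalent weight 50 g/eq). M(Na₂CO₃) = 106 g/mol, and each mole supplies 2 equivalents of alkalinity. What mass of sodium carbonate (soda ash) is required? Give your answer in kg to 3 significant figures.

Alkalinity to add: (113 − 56) = 57 mg/L as CaCO₃ × 573,000 L = 32,660 g as CaCO₃.
Equivalents: 32,660 g ÷ 50 g/eq = 653.2 eq.
Each mole of Na₂CO₃ supplies 2 eq, so 653.2 / 2 = 326.6 mol.
Mass: 326.6 mol × 106 g/mol = 34,620 g.

34.6 kg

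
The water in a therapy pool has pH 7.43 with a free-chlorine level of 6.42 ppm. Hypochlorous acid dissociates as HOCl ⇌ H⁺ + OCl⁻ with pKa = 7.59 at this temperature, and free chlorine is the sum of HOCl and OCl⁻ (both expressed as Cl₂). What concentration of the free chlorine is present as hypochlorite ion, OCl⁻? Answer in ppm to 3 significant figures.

2.63 ppm

[OCl⁻]/[HOCl] = 10^(pH − pKa) = 10^(7.43 − 7.59) = 10^-0.16 = 0.6918.
Fraction as HOCl = 1 / (1 + 0.6918) = 0.5911.
OCl⁻ = (1 − 0.5911) × 6.42 ppm = 2.625 ppm.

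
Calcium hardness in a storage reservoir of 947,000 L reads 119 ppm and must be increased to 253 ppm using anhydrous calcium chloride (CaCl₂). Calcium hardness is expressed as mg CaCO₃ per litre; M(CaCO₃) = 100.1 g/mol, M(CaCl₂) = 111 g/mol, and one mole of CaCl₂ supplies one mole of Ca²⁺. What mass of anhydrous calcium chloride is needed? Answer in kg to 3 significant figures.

141 kg

Hardness to add: (253 − 119) = 134 mg/L as CaCO₃ × 947,000 L = 126,900 g as CaCO₃.
Moles of Ca²⁺ (1 mol Ca²⁺ ≡ 1 mol CaCO₃): 126,900 / 100.1 g/mol = 1268 mol.
Mass of CaCl₂: 1268 × 111 = 140,700 g.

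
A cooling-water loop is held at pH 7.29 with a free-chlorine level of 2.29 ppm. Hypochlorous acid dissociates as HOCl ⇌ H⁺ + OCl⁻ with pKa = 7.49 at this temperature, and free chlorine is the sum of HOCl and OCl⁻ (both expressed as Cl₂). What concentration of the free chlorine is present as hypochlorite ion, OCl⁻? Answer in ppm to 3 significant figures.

[OCl⁻]/[HOCl] = 10^(pH − pKa) = 10^(7.29 − 7.49) = 10^-0.20 = 0.631.
Fraction as HOCl = 1 / (1 + 0.631) = 0.6131.
OCl⁻ = (1 − 0.6131) × 2.29 ppm = 0.8859 ppm.

0.886 ppm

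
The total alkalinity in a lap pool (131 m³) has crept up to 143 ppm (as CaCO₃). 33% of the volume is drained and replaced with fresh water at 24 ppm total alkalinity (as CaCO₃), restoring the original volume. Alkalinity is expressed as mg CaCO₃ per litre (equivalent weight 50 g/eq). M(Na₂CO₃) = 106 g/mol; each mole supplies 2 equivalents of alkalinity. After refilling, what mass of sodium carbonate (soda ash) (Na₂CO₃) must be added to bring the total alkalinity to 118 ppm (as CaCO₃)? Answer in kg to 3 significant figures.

Volume: 131 m³ = 131,000 L.
After draining 33% and refilling: 143 × 0.67 + 24 × 0.33 = 103.73 ppm.
Deficit to target: 118 − 103.73 = 14.27 mg/L.
As CaCO₃: 14.27 mg/L × 131,000 L = 1869 g; ÷ 50 g/eq ÷ 2 = 18.69 mol Na₂CO₃.
Mass: 18.69 × 106 = 1982 g.

1.98 kg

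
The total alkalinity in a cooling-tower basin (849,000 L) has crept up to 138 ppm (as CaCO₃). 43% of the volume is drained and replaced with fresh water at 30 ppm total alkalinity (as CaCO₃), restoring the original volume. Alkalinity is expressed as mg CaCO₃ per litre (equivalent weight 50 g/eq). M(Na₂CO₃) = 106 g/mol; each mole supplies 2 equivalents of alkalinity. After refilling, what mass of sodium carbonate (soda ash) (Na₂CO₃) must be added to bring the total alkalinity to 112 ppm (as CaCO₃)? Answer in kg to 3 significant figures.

After draining 43% and refilling: 138 × 0.57 + 30 × 0.43 = 91.56 ppm.
Deficit to target: 112 − 91.56 = 20.44 mg/L.
As CaCO₃: 20.44 mg/L × 849,000 L = 17,350 g; ÷ 50 g/eq ÷ 2 = 173.5 mol Na₂CO₃.
Mass: 173.5 × 106 = 18,390 g.

18.4 kg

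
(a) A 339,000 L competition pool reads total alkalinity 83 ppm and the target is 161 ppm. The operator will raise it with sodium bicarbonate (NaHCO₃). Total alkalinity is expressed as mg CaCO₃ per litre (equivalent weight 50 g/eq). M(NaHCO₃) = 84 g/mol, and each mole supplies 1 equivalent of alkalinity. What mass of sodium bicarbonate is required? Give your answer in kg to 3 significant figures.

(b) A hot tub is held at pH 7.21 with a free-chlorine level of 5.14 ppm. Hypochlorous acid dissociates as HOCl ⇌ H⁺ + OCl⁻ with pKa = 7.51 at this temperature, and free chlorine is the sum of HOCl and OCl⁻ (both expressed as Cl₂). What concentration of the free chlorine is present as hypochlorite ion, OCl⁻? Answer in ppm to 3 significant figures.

(a) Alkalinity to add: (161 − 83) = 78 mg/L as CaCO₃ × 339,000 L = 26,440 g as CaCO₃.
(a) Equivalents: 26,440 g ÷ 50 g/eq = 528.8 eq.
(a) NaHCO₃ supplies 1 eq per mole → 528.8 mol.
(a) Mass: 528.8 mol × 84 g/mol = 44,420 g.

(b) [OCl⁻]/[HOCl] = 10^(pH − pKa) = 10^(7.21 − 7.51) = 10^-0.30 = 0.5012.
(b) Fraction as HOCl = 1 / (1 + 0.5012) = 0.6661.
(b) OCl⁻ = (1 − 0.6661) × 5.14 ppm = 1.716 ppm.

(a) 44.4 kg; (b) 1.72 ppm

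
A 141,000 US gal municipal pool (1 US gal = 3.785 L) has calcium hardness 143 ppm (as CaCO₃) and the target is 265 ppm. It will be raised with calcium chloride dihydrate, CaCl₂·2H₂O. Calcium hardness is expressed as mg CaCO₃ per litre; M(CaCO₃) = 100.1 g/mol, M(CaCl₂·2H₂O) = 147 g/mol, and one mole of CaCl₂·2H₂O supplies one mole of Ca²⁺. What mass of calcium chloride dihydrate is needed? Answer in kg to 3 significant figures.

Volume: 141,000 US gal × 3.785 L/gal = 533,685 L.
Hardness to add: (265 − 143) = 122 mg/L as CaCO₃ × 533,685 L = 65,110 g as CaCO₃.
Moles of Ca²⁺ (1 mol Ca²⁺ ≡ 1 mol CaCO₃): 65,110 / 100.1 g/mol = 650.4 mol.
Mass of CaCl₂·2H₂O: 650.4 × 147 = 95,620 g.

95.6 kg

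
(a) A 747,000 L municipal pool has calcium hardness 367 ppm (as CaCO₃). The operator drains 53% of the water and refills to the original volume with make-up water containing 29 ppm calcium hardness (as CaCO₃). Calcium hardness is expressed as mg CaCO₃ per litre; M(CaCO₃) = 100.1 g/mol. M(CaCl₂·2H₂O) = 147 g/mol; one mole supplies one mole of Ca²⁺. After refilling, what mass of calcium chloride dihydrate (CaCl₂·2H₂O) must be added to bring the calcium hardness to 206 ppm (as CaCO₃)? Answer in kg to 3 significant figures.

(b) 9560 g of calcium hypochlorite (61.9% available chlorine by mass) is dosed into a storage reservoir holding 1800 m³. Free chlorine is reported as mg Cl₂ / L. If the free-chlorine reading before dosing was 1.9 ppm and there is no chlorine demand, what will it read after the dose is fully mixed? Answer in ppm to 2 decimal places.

(a) After draining 53% and refilling: 367 × 0.47 + 29 × 0.53 = 187.86 ppm.
(a) Deficit to target: 206 − 187.86 = 18.14 mg/L.
(a) As CaCO₃: 18.14 mg/L × 747,000 L = 13,550 g; ÷ 100.1 = 135.4 mol Ca²⁺.
(a) Mass: 135.4 × 147 = 19,900 g.

(b) Volume: 1800 m³ = 1,800,000 L.
(b) Available chlorine delivered: 9560 g × 0.619 = 5918 g as Cl₂.
(b) Concentration rise: 5918 g / 1,800,000 L = 3.288 mg/L = 3.29 ppm.
(b) Final FC: 1.9 + 3.29 = 5.19 ppm.

(a) 19.9 kg; (b) 5.19 ppm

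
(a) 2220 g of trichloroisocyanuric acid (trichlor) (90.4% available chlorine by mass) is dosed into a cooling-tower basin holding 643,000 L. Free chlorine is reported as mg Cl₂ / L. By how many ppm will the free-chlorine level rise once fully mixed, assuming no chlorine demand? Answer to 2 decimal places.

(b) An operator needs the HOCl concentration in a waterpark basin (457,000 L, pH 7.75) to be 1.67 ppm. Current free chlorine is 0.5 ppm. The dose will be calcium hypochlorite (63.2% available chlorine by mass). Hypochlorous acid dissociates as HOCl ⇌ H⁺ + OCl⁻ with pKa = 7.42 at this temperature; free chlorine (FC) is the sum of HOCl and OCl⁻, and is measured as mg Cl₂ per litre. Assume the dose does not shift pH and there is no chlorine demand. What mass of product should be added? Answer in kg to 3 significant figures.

(a) 3.12 ppm; (b) 3.43 kg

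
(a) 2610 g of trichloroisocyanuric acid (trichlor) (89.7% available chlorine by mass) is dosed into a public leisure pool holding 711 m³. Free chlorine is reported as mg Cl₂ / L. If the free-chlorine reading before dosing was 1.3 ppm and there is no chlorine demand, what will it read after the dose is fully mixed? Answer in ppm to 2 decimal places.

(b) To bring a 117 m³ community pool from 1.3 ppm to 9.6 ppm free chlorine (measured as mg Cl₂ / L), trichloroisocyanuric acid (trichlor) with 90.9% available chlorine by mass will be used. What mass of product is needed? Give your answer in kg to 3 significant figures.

(a) 4.59 ppm; (b) 1.07 kg

(a) Volume: 711 m³ = 711,000 L.
(a) Available chlorine delivered: 2610 g × 0.897 = 2341 g as Cl₂.
(a) Concentration rise: 2341 g / 711,000 L = 3.293 mg/L = 3.29 ppm.
(a) Final FC: 1.3 + 3.29 = 4.59 ppm.

(b) Volume: 117 m³ = 117,000 L.
(b) Chlorine deficit: 9.6 − 1.3 = 8.3 ppm = 8.3 mg/L as Cl₂.
(b) Cl₂ equivalent needed: 8.3 mg/L × 117,000 L = 971,100 mg = 971.1 g.
(b) Product at 90.9% available chlorine: 971.1 / 0.909 = 1068 g.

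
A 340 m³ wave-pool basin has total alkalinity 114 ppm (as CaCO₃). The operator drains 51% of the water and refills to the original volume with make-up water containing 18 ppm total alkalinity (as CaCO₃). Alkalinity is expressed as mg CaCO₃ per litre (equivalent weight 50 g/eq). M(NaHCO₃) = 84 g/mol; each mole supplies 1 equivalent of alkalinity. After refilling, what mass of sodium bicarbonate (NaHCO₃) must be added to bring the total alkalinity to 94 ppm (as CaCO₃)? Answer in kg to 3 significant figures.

Volume: 340 m³ = 340,000 L.
After draining 51% and refilling: 114 × 0.49 + 18 × 0.51 = 65.04 ppm.
Deficit to target: 94 − 65.04 = 28.96 mg/L.
As CaCO₃: 28.96 mg/L × 340,000 L = 9846 g; ÷ 50 g/eq ÷ 1 = 196.9 mol NaHCO₃.
Mass: 196.9 × 84 = 16,540 g.

16.5 kg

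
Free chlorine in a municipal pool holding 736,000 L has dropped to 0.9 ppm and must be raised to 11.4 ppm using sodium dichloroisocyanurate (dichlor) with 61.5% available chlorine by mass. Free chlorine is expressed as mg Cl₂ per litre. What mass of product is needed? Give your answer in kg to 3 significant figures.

12.6 kg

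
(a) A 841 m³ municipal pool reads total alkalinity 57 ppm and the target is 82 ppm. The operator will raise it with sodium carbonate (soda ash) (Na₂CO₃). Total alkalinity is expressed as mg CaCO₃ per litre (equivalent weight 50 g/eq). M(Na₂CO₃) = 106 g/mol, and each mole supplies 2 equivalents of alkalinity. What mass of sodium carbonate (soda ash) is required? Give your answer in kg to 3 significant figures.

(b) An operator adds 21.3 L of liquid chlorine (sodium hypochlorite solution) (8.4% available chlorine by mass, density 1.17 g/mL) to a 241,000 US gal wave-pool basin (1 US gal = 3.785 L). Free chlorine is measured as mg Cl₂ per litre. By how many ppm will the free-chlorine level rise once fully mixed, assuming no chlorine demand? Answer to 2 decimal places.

(a) Volume: 841 m³ = 841,000 L.
(a) Alkalinity to add: (82 − 57) = 25 mg/L as CaCO₃ × 841,000 L = 21,020 g as CaCO₃.
(a) Equivalents: 21,020 g ÷ 50 g/eq = 420.5 eq.
(a) Each mole of Na₂CO₃ supplies 2 eq, so 420.5 / 2 = 210.2 mol.
(a) Mass: 210.2 mol × 106 g/mol = 22,290 g.

(b) Volume: 241,000 US gal × 3.785 L/gal = 912,185 L.
(b) Mass of solution: 21.3 L × 1000 mL/L × 1.17 g/mL = 24,920 g.
(b) Available chlorine delivered: 24,920 g × 0.084 = 2093 g as Cl₂.
(b) Concentration rise: 2093 g / 912,185 L = 2.295 mg/L = 2.29 ppm.

(a) 22.3 kg; (b) 2.29 ppm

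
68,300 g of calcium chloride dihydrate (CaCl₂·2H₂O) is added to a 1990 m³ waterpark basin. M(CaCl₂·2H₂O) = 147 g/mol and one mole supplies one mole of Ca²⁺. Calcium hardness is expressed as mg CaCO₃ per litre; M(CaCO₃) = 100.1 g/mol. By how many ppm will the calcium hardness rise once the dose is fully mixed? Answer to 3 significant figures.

Volume: 1990 m³ = 1,990,000 L.
Moles of Ca²⁺: 68,300 g ÷ 147 g/mol = 464.6 mol.
As CaCO₃: 464.6 mol × 100.1 g/mol = 46,510 g.
Rise: 46,510 g / 1,990,000 L × 1000 = 23.37 mg/L.

23.4 ppm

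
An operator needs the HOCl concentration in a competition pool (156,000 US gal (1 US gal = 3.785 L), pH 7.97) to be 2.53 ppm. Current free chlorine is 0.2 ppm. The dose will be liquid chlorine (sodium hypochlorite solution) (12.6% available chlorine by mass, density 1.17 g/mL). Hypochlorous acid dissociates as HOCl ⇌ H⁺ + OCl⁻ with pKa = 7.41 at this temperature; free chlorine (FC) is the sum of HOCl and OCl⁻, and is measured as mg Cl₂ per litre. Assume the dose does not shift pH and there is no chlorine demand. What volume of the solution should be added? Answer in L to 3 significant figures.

Volume: 156,000 US gal × 3.785 L/gal = 590,460 L.
[OCl⁻]/[HOCl] = 10^(pH − pKa) = 10^(7.97 − 7.41) = 3.631; fraction as HOCl = 1/(1 + 3.631) = 0.2159.
Free chlorine required for 2.53 ppm HOCl: 2.53 / 0.2159 = 11.72 ppm.
FC to add: 11.72 − 0.2 = 11.52 mg/L as Cl₂.
Cl₂ equivalent: 11.52 mg/L × 590,460 L = 6800 g.
Product at 12.6% available Cl: 6800 / 0.126 = 53,970 g.
Volume: 53,970 g ÷ 1.17 g/mL = 46,120 mL.

46.1 L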